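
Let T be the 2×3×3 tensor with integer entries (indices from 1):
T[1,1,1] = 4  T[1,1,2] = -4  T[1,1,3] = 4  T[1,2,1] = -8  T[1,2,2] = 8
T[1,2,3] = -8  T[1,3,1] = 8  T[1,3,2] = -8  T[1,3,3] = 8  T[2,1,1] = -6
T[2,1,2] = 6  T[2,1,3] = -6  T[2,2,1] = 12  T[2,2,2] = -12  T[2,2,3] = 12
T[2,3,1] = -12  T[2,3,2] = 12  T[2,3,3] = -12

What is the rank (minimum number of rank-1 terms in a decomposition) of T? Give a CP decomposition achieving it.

Lower bound: T ≠ 0 (e.g. T[1,1,1] = 4), so rank(T) ≥ 1.
Upper bound: if T = a ⊗ b ⊗ c then every fibre of T is a multiple of the corresponding factor, so read the factors off the fibres through the nonzero entry T[1,1,1] = 4.
The mode-1 fibre T[:,1,1] = [4, -6] gives a = [2, -3] (primitive direction); the mode-2 fibre T[1,:,1] = [4, -8, 8] gives b = [1, -2, 2]; then c[k] = T[1,1,k] / (a[1]·b[1]) = [4, -4, 4] / 2 = [2, -2, 2].
Expanding [2, -3] ⊗ [1, -2, 2] ⊗ [2, -2, 2] reproduces all 18 entries of T, so T = [2, -3] ⊗ [1, -2, 2] ⊗ [2, -2, 2] and rank(T) ≤ 1.
These bounds meet, so rank(T) = 1.

rank(T) = 1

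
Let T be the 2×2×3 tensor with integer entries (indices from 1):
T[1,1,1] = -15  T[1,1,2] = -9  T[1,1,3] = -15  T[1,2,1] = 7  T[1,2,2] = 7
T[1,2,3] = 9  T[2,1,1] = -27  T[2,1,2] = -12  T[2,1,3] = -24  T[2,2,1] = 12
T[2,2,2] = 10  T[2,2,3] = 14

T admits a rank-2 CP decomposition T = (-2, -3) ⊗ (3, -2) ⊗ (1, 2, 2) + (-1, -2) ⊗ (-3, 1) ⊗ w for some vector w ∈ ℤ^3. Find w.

w = (-3, 1, -1)

Subtract the known terms from T to get the rank-1 residual R = (-1, -2) ⊗ (-3, 1) ⊗ w, so R[i,j,k] = a[i]·b[j]·w[k]. Pick indices with nonzero a[1]·b[1] = (-1)·(-3) = 3. Only the fibre through (1,1,·) is needed: R[1,1,:] = T[1,1,:] − Σₗ aₗ[1]bₗ[1]cₗ = [-15, -9, -15] − (-2)·(3)·(1, 2, 2) = [-9, 3, -3]. Then w[k] = R[1,1,k] / 3 for each k, giving w = [-9, 3, -3] / 3 = (-3, 1, -1).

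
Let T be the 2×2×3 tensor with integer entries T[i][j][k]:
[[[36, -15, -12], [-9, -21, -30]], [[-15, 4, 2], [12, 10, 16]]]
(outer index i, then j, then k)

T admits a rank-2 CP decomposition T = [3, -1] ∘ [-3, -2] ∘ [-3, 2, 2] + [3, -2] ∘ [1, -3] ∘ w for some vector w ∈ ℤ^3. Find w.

w = [3, 1, 2]

Subtract the known terms from T to get the rank-1 residual R = [3, -2] ∘ [1, -3] ∘ w, so R[i,j,k] = a[i]·b[j]·w[k]. Pick indices with nonzero a[0]·b[0] = (3)·(1) = 3. Only the fibre through (0,0,·) is needed: R[0,0,:] = T[0,0,:] − Σₗ aₗ[0]bₗ[0]cₗ = [36, -15, -12] − (3)·(-3)·[-3, 2, 2] = [9, 3, 6]. Then w[k] = R[0,0,k] / 3 for each k, giving w = [9, 3, 6] / 3 = [3, 1, 2].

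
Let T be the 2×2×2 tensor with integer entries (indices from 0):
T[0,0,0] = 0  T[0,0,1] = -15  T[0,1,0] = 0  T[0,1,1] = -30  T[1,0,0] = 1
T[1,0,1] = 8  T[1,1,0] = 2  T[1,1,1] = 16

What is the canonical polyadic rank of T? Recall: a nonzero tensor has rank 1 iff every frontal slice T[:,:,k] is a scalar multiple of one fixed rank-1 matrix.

Lower bound: the mode-3 unfolding of T (rows indexed by k, columns by (i,j) = (0,0), (0,1), (1,0), (1,1)) is [[0, 0, 1, 2], [-15, -30, 8, 16]].
There the 2×2 minor on rows k ∈ {0, 1}, columns (i,j) ∈ {(0,0), (1,0)} is det [[0, 1], [-15, 8]] = 15 ≠ 0, so this unfolding has rank ≥ 2; CP rank is at least every unfolding rank, so rank(T) ≥ 2. (Flattening ranks never certify an upper bound on CP rank; for that we must actually write T with 2 rank-1 terms.)
Upper bound — finding two terms. Every mode-2 slice of T is a multiple of one matrix: T[:,j,:] = b[j]·M with b = (1, 2) and M = [[0, -15], [1, 8]] (rows indexed by i, columns by k). So it suffices to write M as a sum of two rank-1 matrices.
Splitting M by its rows (i = 0, 1), M = (1, 0)(0, -15)ᵀ + (0, 1)(1, 8)ᵀ.
Hence T = (1, 0) ⊗ (1, 2) ⊗ (0, -15) + (0, 1) ⊗ (1, 2) ⊗ (1, 8), so rank(T) ≤ 2.
These bounds meet, so rank(T) = 2.

2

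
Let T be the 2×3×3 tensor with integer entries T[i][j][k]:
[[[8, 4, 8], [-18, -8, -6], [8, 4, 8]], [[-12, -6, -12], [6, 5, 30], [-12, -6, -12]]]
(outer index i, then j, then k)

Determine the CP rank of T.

Lower bound: the mode-2 unfolding of T (rows indexed by j, columns by (i,k) = (0,0), (0,1), (0,2), (1,0), (1,1), (1,2)) is [[8, 4, 8, -12, -6, -12], [-18, -8, -6, 6, 5, 30], [8, 4, 8, -12, -6, -12]].
There the 2×2 minor on rows j ∈ {0, 1}, columns (i,k) ∈ {(0,0), (0,1)} is det [[8, 4], [-18, -8]] = 8 ≠ 0, so this unfolding has rank ≥ 2; CP rank is at least every unfolding rank, so rank(T) ≥ 2. (Unfolding ranks only ever bound the CP rank from below — rank(T) can be strictly larger than all of them — so the matching upper bound has to come from an explicit 2-term decomposition.)
Upper bound — finding two terms. Write S_k = T[:,:,k] for the frontal slices: S₀ = [[8, -18, 8], [-12, 6, -12]], S₁ = [[4, -8, 4], [-6, 5, -6]], S₂ = [[8, -6, 8], [-12, 30, -12]].
If T = a₁ ⊗ b₁ ⊗ c₁ + a₂ ⊗ b₂ ⊗ c₂ then each S_k = c₁[k]·a₁b₁ᵀ + c₂[k]·a₂b₂ᵀ. S₀ and S₁ are linearly independent, so a₁b₁ᵀ and a₂b₂ᵀ must span the same plane of matrices: they are the rank-1 matrices of the form x·S₀ + y·S₁.
The 2×2 minor of x·S₀ + y·S₁ on rows {0,1}, columns {0,1} is −168·x² − 140·xy − 28·y² = (-28)·(2·x + y)(3·x + y), vanishing at (x:y) = (1:-2) and (1:-3).
M₁ = S₀ − 2·S₁ = [[0, -2, 0], [0, -4, 0]] = (-2)·(1, 2)(0, 1, 0)ᵀ and M₂ = S₀ − 3·S₁ = [[-4, 6, -4], [6, -9, 6]] = −(2, -3)(2, -3, 2)ᵀ, so take a₁ = (1, 2), b₁ = (0, 1, 0), a₂ = (2, -3), b₂ = (2, -3, 2).
Each slice is an integer combination of E₁ = a₁b₁ᵀ and E₂ = a₂b₂ᵀ: S₀ = −6·E₁ + 2·E₂, S₁ = −2·E₁ + E₂, S₂ = 6·E₁ + 2·E₂; reading off coefficients, c₁ = (-6, -2, 6) and c₂ = (2, 1, 2).
Hence T = (1, 2) ⊗ (0, 1, 0) ⊗ (-6, -2, 6) + (2, -3) ⊗ (2, -3, 2) ⊗ (2, 1, 2), so rank(T) ≤ 2.
These bounds meet, so rank(T) = 2.
Check entry T[1,2,0] = -12: (2)·(0)·(-6) + (-3)·(2)·(2) = -12.

2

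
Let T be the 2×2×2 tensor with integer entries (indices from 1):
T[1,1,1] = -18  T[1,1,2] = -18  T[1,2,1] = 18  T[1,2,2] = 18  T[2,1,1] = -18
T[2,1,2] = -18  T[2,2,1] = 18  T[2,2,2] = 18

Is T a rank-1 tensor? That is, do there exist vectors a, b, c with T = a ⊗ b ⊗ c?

Yes

The mode-1 fibre T[:,1,1] = [-18, -18] gives a = (1, 1) (primitive direction); the mode-2 fibre T[1,:,1] = [-18, 18] gives b = (1, -1); then c[k] = T[1,1,k] / (a[1]·b[1]) = [-18, -18] / 1 = (-18, -18).
Expanding (1, 1) ⊗ (1, -1) ⊗ (-18, -18) reproduces all 8 entries of T, so T = (1, 1) ⊗ (1, -1) ⊗ (-18, -18) and rank(T) ≤ 1.
Equivalently every frontal slice T[:,:,k] is c[k] times the rank-1 matrix (1, 1) ⊗ (1, -1). So T has rank 1 (it is nonzero).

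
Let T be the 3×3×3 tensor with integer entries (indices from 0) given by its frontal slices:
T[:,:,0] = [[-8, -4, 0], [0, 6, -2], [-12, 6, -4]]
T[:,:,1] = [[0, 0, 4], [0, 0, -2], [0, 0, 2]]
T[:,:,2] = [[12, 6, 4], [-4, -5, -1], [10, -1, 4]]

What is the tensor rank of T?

3

Lower bound: in the mode-3 unfolding of T (rows indexed by k, columns by (i,j)) the 3×3 minor on rows k ∈ {0, 1, 2}, columns (i,j) ∈ {(0,0), (0,2), (1,0)} is det [[-8, 0, 0], [0, 4, 0], [12, 4, -4]] = 128 ≠ 0, so that unfolding has rank ≥ 3 and hence rank(T) ≥ 3 (CP rank is at least every unfolding rank, though it can be larger).
Upper bound: T is a sum of 3 rank-1 terms, T = [0, 1, 2] ⊗ [2, -2, 1] ⊗ [-2, 0, 1] + [2, -1, 1] ⊗ [2, 1, 0] ⊗ [-2, -2, 1] + [2, -1, 1] ⊗ [2, 1, 1] ⊗ [0, 2, 2] (one valid choice — decompositions are not unique — normalised so each a, b is primitive with positive first nonzero entry; check it by expanding all entries), so rank(T) ≤ 3.
These bounds meet, so rank(T) = 3.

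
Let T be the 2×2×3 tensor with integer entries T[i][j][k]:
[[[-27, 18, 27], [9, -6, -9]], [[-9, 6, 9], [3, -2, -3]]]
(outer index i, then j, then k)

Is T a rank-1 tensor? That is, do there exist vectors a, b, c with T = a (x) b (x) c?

Yes

If T = a (x) b (x) c then every fibre of T is a multiple of the corresponding factor, so read the factors off the fibres through the nonzero entry T[0,0,0] = -27.
The mode-1 fibre T[:,0,0] = [-27, -9] gives a = [3, 1] (primitive direction); the mode-2 fibre T[0,:,0] = [-27, 9] gives b = [3, -1]; then c[k] = T[0,0,k] / (a[0]·b[0]) = [-27, 18, 27] / 9 = [-3, 2, 3].
Expanding [3, 1] (x) [3, -1] (x) [-3, 2, 3] reproduces all 12 entries of T, so T = [3, 1] (x) [3, -1] (x) [-3, 2, 3] and rank(T) ≤ 1.
Equivalently every frontal slice T[:,:,k] is c[k] times the rank-1 matrix [3, 1] (x) [3, -1]. So T has rank 1 (it is nonzero).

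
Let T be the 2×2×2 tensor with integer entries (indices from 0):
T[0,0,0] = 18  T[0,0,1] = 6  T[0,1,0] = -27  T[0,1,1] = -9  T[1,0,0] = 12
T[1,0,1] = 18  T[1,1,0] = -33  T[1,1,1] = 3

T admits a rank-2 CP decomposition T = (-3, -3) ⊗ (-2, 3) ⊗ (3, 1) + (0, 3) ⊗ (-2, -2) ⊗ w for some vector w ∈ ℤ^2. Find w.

Subtract the known terms from T to get the rank-1 residual R = (0, 3) ⊗ (-2, -2) ⊗ w, so R[i,j,k] = a[i]·b[j]·w[k]. Pick indices with nonzero a[1]·b[0] = (3)·(-2) = -6. Only the fibre through (1,0,·) is needed: R[1,0,:] = T[1,0,:] − Σₗ aₗ[1]bₗ[0]cₗ = [12, 18] − (-3)·(-2)·(3, 1) = [-6, 12]. Then w[k] = R[1,0,k] / -6 for each k, giving w = [-6, 12] / -6 = (1, -2).

w = (1, -2)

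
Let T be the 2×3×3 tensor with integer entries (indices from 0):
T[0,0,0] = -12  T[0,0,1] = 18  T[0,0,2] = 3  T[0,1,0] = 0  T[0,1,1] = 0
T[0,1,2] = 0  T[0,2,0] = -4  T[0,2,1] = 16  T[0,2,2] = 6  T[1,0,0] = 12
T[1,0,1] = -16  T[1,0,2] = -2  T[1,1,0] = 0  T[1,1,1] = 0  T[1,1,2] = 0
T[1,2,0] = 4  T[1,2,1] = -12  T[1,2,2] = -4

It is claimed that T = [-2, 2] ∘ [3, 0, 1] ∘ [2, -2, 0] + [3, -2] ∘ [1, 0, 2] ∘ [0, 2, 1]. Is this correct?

Reconstruct entrywise from the claimed factors. For example, T[1,0,1] = -16 and Σₗ aₗ[1]bₗ[0]cₗ[1] = (2)·(3)·(-2) + (-2)·(1)·(2) = -16; checking all 18 entries, every one matches. The claim holds.

Yes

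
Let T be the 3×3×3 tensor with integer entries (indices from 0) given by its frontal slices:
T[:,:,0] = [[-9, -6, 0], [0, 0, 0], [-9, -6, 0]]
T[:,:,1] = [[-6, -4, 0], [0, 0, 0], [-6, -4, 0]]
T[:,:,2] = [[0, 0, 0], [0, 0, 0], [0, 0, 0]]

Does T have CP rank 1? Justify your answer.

If T = a ∘ b ∘ c then every fibre of T is a multiple of the corresponding factor, so read the factors off the fibres through the nonzero entry T[0,0,0] = -9.
The mode-1 fibre T[:,0,0] = [-9, 0, -9] gives a = [1, 0, 1] (primitive direction); the mode-2 fibre T[0,:,0] = [-9, -6, 0] gives b = [3, 2, 0]; then c[k] = T[0,0,k] / (a[0]·b[0]) = [-9, -6, 0] / 3 = [-3, -2, 0].
Expanding [1, 0, 1] ∘ [3, 2, 0] ∘ [-3, -2, 0] reproduces all 27 entries of T, so T = [1, 0, 1] ∘ [3, 2, 0] ∘ [-3, -2, 0] and rank(T) ≤ 1.
Equivalently every frontal slice T[:,:,k] is c[k] times the rank-1 matrix [1, 0, 1] ∘ [3, 2, 0]. So T has rank 1 (it is nonzero).

Yes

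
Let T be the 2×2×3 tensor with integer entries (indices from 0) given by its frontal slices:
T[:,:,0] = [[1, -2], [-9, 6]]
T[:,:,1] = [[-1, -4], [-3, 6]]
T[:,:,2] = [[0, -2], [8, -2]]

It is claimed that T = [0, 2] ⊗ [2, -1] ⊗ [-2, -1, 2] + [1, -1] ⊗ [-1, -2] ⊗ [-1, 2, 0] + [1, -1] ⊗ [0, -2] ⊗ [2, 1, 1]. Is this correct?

Reconstruct entry (0,0,1) from the claimed factors: Σₗ aₗ[0]bₗ[0]cₗ[1] = (0)·(2)·(-1) + (1)·(-1)·(2) + (1)·(0)·(1) = -2, but T[0,0,1] = -1. The claim is false.

No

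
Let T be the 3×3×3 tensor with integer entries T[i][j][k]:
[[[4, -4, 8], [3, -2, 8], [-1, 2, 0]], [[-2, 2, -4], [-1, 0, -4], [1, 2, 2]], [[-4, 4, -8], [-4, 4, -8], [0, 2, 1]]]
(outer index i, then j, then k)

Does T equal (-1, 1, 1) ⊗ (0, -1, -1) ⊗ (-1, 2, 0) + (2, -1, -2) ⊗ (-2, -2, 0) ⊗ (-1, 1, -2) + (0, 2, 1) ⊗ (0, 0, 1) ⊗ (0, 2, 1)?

No

Reconstruct entry (2,1,0) from the claimed factors: Σₗ aₗ[2]bₗ[1]cₗ[0] = (1)·(-1)·(-1) + (-2)·(-2)·(-1) + (1)·(0)·(0) = -3, but T[2,1,0] = -4. The claim is false.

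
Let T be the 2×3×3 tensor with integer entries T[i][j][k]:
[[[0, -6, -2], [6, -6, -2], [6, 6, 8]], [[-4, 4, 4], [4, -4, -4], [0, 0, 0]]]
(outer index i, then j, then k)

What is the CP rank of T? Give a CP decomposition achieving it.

rank(T) = 3

Lower bound: the mode-3 unfolding of T (rows indexed by k, columns by (i,j) = (0,0), (0,1), (0,2), (1,0), (1,1), (1,2)) is [[0, 6, 6, -4, 4, 0], [-6, -6, 6, 4, -4, 0], [-2, -2, 8, 4, -4, 0]].
There the 3×3 minor on rows k ∈ {0, 1, 2}, columns (i,j) ∈ {(0,0), (0,1), (0,2)} is det [[0, 6, 6], [-6, -6, 6], [-2, -2, 8]] = 216 ≠ 0, so this unfolding has rank ≥ 3; CP rank is at least every unfolding rank, so rank(T) ≥ 3. (Flattening ranks never certify an upper bound on CP rank; for that we must actually write T with 3 rank-1 terms.)
Upper bound: T is a sum of 3 rank-1 terms, T = [1, 0] ⊗ [1, 0, -2] ⊗ [-2, -4, -4] + [1, 0] ⊗ [2, 2, 1] ⊗ [2, -2, 0] + [1, 2] ⊗ [1, -1, 0] ⊗ [-2, 2, 2] (written with every a and b primitive with positive leading entry and the scale carried by c; CP decompositions are not unique, and this one is verified by expanding entrywise), so rank(T) ≤ 3.
These bounds meet, so rank(T) = 3.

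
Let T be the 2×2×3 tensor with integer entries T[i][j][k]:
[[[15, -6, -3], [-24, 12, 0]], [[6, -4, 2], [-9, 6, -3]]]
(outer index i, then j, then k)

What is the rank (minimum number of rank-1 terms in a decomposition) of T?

2

Lower bound: the mode-3 unfolding of T (rows indexed by k, columns by (i,j) = (0,0), (0,1), (1,0), (1,1)) is [[15, -24, 6, -9], [-6, 12, -4, 6], [-3, 0, 2, -3]].
There the 2×2 minor on rows k ∈ {0, 1}, columns (i,j) ∈ {(0,0), (0,1)} is det [[15, -24], [-6, 12]] = 36 ≠ 0, so this unfolding has rank ≥ 2; CP rank is at least every unfolding rank, so rank(T) ≥ 2. (This is only a lower bound: in general the CP rank may exceed every unfolding rank, so we still need to exhibit 2 rank-1 terms summing to T.)
Upper bound — finding two terms. Write S_k = T[:,:,k] for the frontal slices: S₀ = [[15, -24], [6, -9]], S₁ = [[-6, 12], [-4, 6]], S₂ = [[-3, 0], [2, -3]].
If T = a₁ ⊗ b₁ ⊗ c₁ + a₂ ⊗ b₂ ⊗ c₂ then each S_k = c₁[k]·a₁b₁ᵀ + c₂[k]·a₂b₂ᵀ. S₀ and S₁ are linearly independent, so a₁b₁ᵀ and a₂b₂ᵀ must span the same plane of matrices: they are the rank-1 matrices of the form x·S₀ + y·S₁.
det(x·S₀ + y·S₁) is 9·x² − 24·xy + 12·y² = 3·(3·x − 2·y)(x − 2·y), vanishing at (x:y) = (2:3) and (2:1).
M₁ = 2·S₀ + 3·S₁ = [[12, -12], [0, 0]] = 12·[1, 0][1, -1]ᵀ and M₂ = 2·S₀ + S₁ = [[24, -36], [8, -12]] = 4·[3, 1][2, -3]ᵀ, so take a₁ = [1, 0], b₁ = [1, -1], a₂ = [3, 1], b₂ = [2, -3].
Each slice is an integer combination of E₁ = a₁b₁ᵀ and E₂ = a₂b₂ᵀ: S₀ = −3·E₁ + 3·E₂, S₁ = 6·E₁ − 2·E₂, S₂ = −9·E₁ + E₂; reading off coefficients, c₁ = [-3, 6, -9] and c₂ = [3, -2, 1].
Hence T = [1, 0] ⊗ [1, -1] ⊗ [-3, 6, -9] + [3, 1] ⊗ [2, -3] ⊗ [3, -2, 1], so rank(T) ≤ 2.
These bounds meet, so rank(T) = 2.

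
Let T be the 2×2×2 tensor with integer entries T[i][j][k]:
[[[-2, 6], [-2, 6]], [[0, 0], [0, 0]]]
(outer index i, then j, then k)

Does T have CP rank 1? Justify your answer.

If T = a ⊗ b ⊗ c then every fibre of T is a multiple of the corresponding factor, so read the factors off the fibres through the nonzero entry T[0,0,0] = -2.
The mode-1 fibre T[:,0,0] = [-2, 0] gives a = (1, 0) (primitive direction); the mode-2 fibre T[0,:,0] = [-2, -2] gives b = (1, 1); then c[k] = T[0,0,k] / (a[0]·b[0]) = [-2, 6] / 1 = (-2, 6).
Expanding (1, 0) ⊗ (1, 1) ⊗ (-2, 6) reproduces all 8 entries of T, so T = (1, 0) ⊗ (1, 1) ⊗ (-2, 6) and rank(T) ≤ 1.
Equivalently every frontal slice T[:,:,k] is c[k] times the rank-1 matrix (1, 0) ⊗ (1, 1). So T has rank 1 (it is nonzero).

Yes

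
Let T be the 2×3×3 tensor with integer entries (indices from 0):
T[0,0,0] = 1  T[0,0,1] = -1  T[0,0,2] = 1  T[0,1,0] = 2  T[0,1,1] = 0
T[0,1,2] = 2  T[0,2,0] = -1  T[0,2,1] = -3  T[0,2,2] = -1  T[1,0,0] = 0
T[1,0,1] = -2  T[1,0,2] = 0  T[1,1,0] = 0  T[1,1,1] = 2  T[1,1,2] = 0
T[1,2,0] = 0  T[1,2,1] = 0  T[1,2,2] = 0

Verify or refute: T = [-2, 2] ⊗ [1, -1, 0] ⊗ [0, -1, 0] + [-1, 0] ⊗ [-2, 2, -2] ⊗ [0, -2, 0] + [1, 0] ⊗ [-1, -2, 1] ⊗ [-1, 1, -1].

Reconstruct entry (0,0,1) from the claimed factors: Σₗ aₗ[0]bₗ[0]cₗ[1] = (-2)·(1)·(-1) + (-1)·(-2)·(-2) + (1)·(-1)·(1) = -3, but T[0,0,1] = -1. The claim is false.

No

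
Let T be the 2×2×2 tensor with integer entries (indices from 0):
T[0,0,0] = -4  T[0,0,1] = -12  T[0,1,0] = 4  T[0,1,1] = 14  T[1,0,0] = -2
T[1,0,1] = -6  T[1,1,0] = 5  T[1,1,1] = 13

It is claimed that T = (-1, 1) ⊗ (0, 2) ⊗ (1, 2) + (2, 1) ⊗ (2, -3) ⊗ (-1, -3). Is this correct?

Yes

Reconstruct entrywise from the claimed factors. For example, T[1,1,1] = 13 and Σₗ aₗ[1]bₗ[1]cₗ[1] = (1)·(2)·(2) + (1)·(-3)·(-3) = 13; checking all 8 entries, every one matches. The claim holds.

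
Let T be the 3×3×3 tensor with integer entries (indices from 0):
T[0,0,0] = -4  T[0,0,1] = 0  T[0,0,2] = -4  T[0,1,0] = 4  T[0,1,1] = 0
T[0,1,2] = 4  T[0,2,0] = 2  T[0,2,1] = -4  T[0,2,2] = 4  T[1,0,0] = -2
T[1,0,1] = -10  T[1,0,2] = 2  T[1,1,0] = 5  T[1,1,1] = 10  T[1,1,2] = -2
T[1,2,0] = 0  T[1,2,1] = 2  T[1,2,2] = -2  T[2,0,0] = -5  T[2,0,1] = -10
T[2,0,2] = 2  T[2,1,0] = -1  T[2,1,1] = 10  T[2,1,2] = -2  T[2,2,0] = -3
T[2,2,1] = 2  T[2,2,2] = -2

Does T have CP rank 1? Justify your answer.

No

The mode-2 unfolding of T (rows indexed by j, columns by (i,k) = (0,0), (0,1), (0,2), (1,0), (1,1), (1,2), (2,0), (2,1), (2,2)) is [[-4, 0, -4, -2, -10, 2, -5, -10, 2], [4, 0, 4, 5, 10, -2, -1, 10, -2], [2, -4, 4, 0, 2, -2, -3, 2, -2]].
There the 3×3 minor on rows j ∈ {0, 1, 2}, columns (i,k) ∈ {(0,0), (0,1), (1,0)} is det [[-4, 0, -2], [4, 0, 5], [2, -4, 0]] = -48 ≠ 0, so this unfolding has rank ≥ 3; CP rank is at least every unfolding rank, so rank(T) ≥ 3.
In particular rank(T) ≥ 3 > 1, so T is not rank-1.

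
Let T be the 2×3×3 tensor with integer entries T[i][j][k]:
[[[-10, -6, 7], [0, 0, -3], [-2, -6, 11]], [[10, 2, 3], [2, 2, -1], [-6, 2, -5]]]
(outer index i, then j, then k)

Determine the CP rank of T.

Lower bound: the mode-2 unfolding of T (rows indexed by j, columns by (i,k) = (0,0), (0,1), (0,2), (1,0), (1,1), (1,2)) is [[-10, -6, 7, 10, 2, 3], [0, 0, -3, 2, 2, -1], [-2, -6, 11, -6, 2, -5]].
There the 3×3 minor on rows j ∈ {0, 1, 2}, columns (i,k) ∈ {(0,0), (0,1), (0,2)} is det [[-10, -6, 7], [0, 0, -3], [-2, -6, 11]] = 144 ≠ 0, so this unfolding has rank ≥ 3; CP rank is at least every unfolding rank, so rank(T) ≥ 3. (This is only a lower bound: in general the CP rank may exceed every unfolding rank, so we still need to exhibit 3 rank-1 terms summing to T.)
Upper bound: T is a sum of 3 rank-1 terms, T = [1, -2] ∘ [1, 0, -1] ∘ [-4, 0, -2] + [1, -1] ∘ [1, 1, 1] ∘ [-2, -2, 1] + [1, 0] ∘ [2, -1, 2] ∘ [-2, -2, 4] (written with every a and b primitive with positive leading entry and the scale carried by c; CP decompositions are not unique, and this one is verified by expanding entrywise), so rank(T) ≤ 3.
These bounds meet, so rank(T) = 3.

3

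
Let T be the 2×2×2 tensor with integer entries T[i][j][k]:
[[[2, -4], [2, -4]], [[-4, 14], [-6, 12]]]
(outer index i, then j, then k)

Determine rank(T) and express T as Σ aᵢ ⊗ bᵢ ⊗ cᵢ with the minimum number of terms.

Lower bound: the mode-2 unfolding of T (rows indexed by j, columns by (i,k) = (0,0), (0,1), (1,0), (1,1)) is [[2, -4, -4, 14], [2, -4, -6, 12]].
There the 2×2 minor on rows j ∈ {0, 1}, columns (i,k) ∈ {(0,0), (1,0)} is det [[2, -4], [2, -6]] = -4 ≠ 0, so this unfolding has rank ≥ 2; CP rank is at least every unfolding rank, so rank(T) ≥ 2. (Flattening ranks never certify an upper bound on CP rank; for that we must actually write T with 2 rank-1 terms.)
Upper bound — finding two terms. Write S_k = T[:,:,k] for the frontal slices: S₀ = [[2, 2], [-4, -6]], S₁ = [[-4, -4], [14, 12]].
If T = a₁ ⊗ b₁ ⊗ c₁ + a₂ ⊗ b₂ ⊗ c₂ then each S_k = c₁[k]·a₁b₁ᵀ + c₂[k]·a₂b₂ᵀ. S₀ and S₁ are linearly independent, so a₁b₁ᵀ and a₂b₂ᵀ must span the same plane of matrices: they are the rank-1 matrices of the form x·S₀ + y·S₁.
det(x·S₀ + y·S₁) is −4·x² + 4·xy + 8·y² = (-4)·(x − 2·y)(x + y), vanishing at (x:y) = (2:1) and (1:-1).
M₁ = 2·S₀ + S₁ = [[0, 0], [6, 0]] = 6·(0, 1)(1, 0)ᵀ and M₂ = S₀ − S₁ = [[6, 6], [-18, -18]] = 6·(1, -3)(1, 1)ᵀ, so take a₁ = (0, 1), b₁ = (1, 0), a₂ = (1, -3), b₂ = (1, 1).
Each slice is an integer combination of E₁ = a₁b₁ᵀ and E₂ = a₂b₂ᵀ: S₀ = 2·E₁ + 2·E₂, S₁ = 2·E₁ − 4·E₂; reading off coefficients, c₁ = (2, 2) and c₂ = (2, -4).
Hence T = (0, 1) ⊗ (1, 0) ⊗ (2, 2) + (1, -3) ⊗ (1, 1) ⊗ (2, -4), so rank(T) ≤ 2.
These bounds meet, so rank(T) = 2.

rank(T) = 2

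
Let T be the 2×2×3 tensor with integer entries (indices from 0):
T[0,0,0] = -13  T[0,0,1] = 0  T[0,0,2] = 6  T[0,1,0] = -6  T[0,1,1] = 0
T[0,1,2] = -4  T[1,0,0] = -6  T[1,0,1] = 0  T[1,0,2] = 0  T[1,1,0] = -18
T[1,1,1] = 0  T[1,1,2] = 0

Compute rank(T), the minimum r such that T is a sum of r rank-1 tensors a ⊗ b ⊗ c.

2

Lower bound: the mode-1 unfolding of T (rows indexed by i, columns by (j,k) = (0,0), (0,1), (0,2), (1,0), (1,1), (1,2)) is [[-13, 0, 6, -6, 0, -4], [-6, 0, 0, -18, 0, 0]].
There the 2×2 minor on rows i ∈ {0, 1}, columns (j,k) ∈ {(0,0), (0,2)} is det [[-13, 6], [-6, 0]] = 36 ≠ 0, so this unfolding has rank ≥ 2; CP rank is at least every unfolding rank, so rank(T) ≥ 2. (This is only a lower bound: in general the CP rank may exceed every unfolding rank, so we still need to exhibit 2 rank-1 terms summing to T.)
Upper bound — finding two terms. Write S_k = T[:,:,k] for the frontal slices: S₀ = [[-13, -6], [-6, -18]], S₁ = [[0, 0], [0, 0]], S₂ = [[6, -4], [0, 0]].
If T = a₁ ⊗ b₁ ⊗ c₁ + a₂ ⊗ b₂ ⊗ c₂ then each S_k = c₁[k]·a₁b₁ᵀ + c₂[k]·a₂b₂ᵀ. S₀ and S₂ are linearly independent, so a₁b₁ᵀ and a₂b₂ᵀ must span the same plane of matrices: they are the rank-1 matrices of the form x·S₀ + y·S₂.
det(x·S₀ + y·S₂) is 198·x² − 132·xy = 66·(3·x − 2·y)(x), vanishing at (x:y) = (2:3) and (0:1).
M₁ = 2·S₀ + 3·S₂ = [[-8, -24], [-12, -36]] = (-4)·(2, 3)(1, 3)ᵀ and M₂ = S₂ = [[6, -4], [0, 0]] = 2·(1, 0)(3, -2)ᵀ, so take a₁ = (2, 3), b₁ = (1, 3), a₂ = (1, 0), b₂ = (3, -2).
Each slice is an integer combination of E₁ = a₁b₁ᵀ and E₂ = a₂b₂ᵀ: S₀ = −2·E₁ − 3·E₂, S₁ = 0, S₂ = 2·E₂; reading off coefficients, c₁ = (-2, 0, 0) and c₂ = (-3, 0, 2).
Hence T = (2, 3) ⊗ (1, 3) ⊗ (-2, 0, 0) + (1, 0) ⊗ (3, -2) ⊗ (-3, 0, 2), so rank(T) ≤ 2.
These bounds meet, so rank(T) = 2.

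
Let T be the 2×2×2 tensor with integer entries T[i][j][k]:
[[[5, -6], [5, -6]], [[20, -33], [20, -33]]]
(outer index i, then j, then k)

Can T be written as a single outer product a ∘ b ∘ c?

The mode-1 unfolding of T (rows indexed by i, columns by (j,k) = (0,0), (0,1), (1,0), (1,1)) is [[5, -6, 5, -6], [20, -33, 20, -33]].
There the 2×2 minor on rows i ∈ {0, 1}, columns (j,k) ∈ {(0,0), (0,1)} is det [[5, -6], [20, -33]] = -45 ≠ 0, so this unfolding has rank ≥ 2; CP rank is at least every unfolding rank, so rank(T) ≥ 2.
In particular rank(T) ≥ 2 > 1, so T is not rank-1.

No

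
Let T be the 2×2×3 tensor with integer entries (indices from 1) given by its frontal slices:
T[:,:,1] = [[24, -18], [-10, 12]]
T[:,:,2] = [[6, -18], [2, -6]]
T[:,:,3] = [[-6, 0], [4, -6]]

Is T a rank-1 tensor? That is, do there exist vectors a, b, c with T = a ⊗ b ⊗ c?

No

The mode-1 unfolding of T (rows indexed by i, columns by (j,k) = (1,1), (1,2), (1,3), (2,1), (2,2), (2,3)) is [[24, 6, -6, -18, -18, 0], [-10, 2, 4, 12, -6, -6]].
There the 2×2 minor on rows i ∈ {1, 2}, columns (j,k) ∈ {(1,1), (1,2)} is det [[24, 6], [-10, 2]] = 108 ≠ 0, so this unfolding has rank ≥ 2; CP rank is at least every unfolding rank, so rank(T) ≥ 2.
In particular rank(T) ≥ 2 > 1, so T is not rank-1.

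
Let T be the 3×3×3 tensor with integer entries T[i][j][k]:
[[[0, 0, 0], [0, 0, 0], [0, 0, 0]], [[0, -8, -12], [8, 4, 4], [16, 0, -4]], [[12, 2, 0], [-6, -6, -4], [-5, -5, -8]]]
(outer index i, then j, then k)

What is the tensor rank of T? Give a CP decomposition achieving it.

rank(T) = 3

Lower bound: the mode-2 unfolding of T (rows indexed by j, columns by (i,k) = (0,0), (0,1), (0,2), (1,0), (1,1), (1,2), (2,0), (2,1), (2,2)) is [[0, 0, 0, 0, -8, -12, 12, 2, 0], [0, 0, 0, 8, 4, 4, -6, -6, -4], [0, 0, 0, 16, 0, -4, -5, -5, -8]].
There the 3×3 minor on rows j ∈ {0, 1, 2}, columns (i,k) ∈ {(1,0), (1,1), (2,0)} is det [[0, -8, 12], [8, 4, -6], [16, 0, -5]] = -320 ≠ 0, so this unfolding has rank ≥ 3; CP rank is at least every unfolding rank, so rank(T) ≥ 3. (This is only a lower bound: in general the CP rank may exceed every unfolding rank, so we still need to exhibit 3 rank-1 terms summing to T.)
Upper bound: T is a sum of 3 rank-1 terms, T = [0, 0, 1] ⊗ [0, 2, -1] ⊗ [1, -1, 0] + [0, 1, -1] ⊗ [1, -1, -1] ⊗ [-8, -4, -4] + [0, 2, 1] ⊗ [1, 0, 1] ⊗ [4, -2, -4] (written with every a and b primitive with positive leading entry and the scale carried by c; CP decompositions are not unique, and this one is verified by expanding entrywise), so rank(T) ≤ 3.
These bounds meet, so rank(T) = 3.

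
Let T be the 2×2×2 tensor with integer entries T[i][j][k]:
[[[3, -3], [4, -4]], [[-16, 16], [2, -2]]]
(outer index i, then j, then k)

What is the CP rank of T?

Lower bound: the mode-1 unfolding of T (rows indexed by i, columns by (j,k) = (0,0), (0,1), (1,0), (1,1)) is [[3, -3, 4, -4], [-16, 16, 2, -2]].
There the 2×2 minor on rows i ∈ {0, 1}, columns (j,k) ∈ {(0,0), (1,0)} is det [[3, 4], [-16, 2]] = 70 ≠ 0, so this unfolding has rank ≥ 2; CP rank is at least every unfolding rank, so rank(T) ≥ 2. (Flattening ranks never certify an upper bound on CP rank; for that we must actually write T with 2 rank-1 terms.)
Upper bound — finding two terms. Every mode-3 slice of T is a multiple of one matrix: T[:,:,k] = c[k]·M with c = (1, -1) and M = [[3, 4], [-16, 2]] (rows indexed by i, columns by j). So it suffices to write M as a sum of two rank-1 matrices.
Splitting M by its rows (i = 0, 1), M = (1, 0)(3, 4)ᵀ + (0, 1)(-16, 2)ᵀ.
Hence T = (1, 0) ⊗ (3, 4) ⊗ (1, -1) + (0, 1) ⊗ (-16, 2) ⊗ (1, -1), so rank(T) ≤ 2.
These bounds meet, so rank(T) = 2.

2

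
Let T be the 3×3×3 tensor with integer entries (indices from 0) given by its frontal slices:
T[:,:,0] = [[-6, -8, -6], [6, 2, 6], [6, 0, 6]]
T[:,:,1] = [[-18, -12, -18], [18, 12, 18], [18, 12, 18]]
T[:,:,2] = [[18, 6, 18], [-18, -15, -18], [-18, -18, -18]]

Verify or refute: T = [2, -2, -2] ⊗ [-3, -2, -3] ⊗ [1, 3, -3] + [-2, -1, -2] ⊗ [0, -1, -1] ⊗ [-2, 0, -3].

Reconstruct entry (0,2,0) from the claimed factors: Σₗ aₗ[0]bₗ[2]cₗ[0] = (2)·(-3)·(1) + (-2)·(-1)·(-2) = -10, but T[0,2,0] = -6. The claim is false.

No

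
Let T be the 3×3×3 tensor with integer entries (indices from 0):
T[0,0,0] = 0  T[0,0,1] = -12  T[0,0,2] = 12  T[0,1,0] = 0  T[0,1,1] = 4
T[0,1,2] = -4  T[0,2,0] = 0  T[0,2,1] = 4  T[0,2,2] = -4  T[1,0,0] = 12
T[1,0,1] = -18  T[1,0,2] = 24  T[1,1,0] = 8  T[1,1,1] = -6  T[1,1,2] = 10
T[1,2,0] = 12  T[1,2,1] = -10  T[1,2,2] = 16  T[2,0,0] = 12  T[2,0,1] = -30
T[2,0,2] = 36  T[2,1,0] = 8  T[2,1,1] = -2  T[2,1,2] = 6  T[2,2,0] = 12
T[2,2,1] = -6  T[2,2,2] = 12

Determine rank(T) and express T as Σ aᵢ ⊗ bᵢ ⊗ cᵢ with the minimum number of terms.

rank(T) = 2

Lower bound: the mode-2 unfolding of T (rows indexed by j, columns by (i,k) = (0,0), (0,1), (0,2), (1,0), (1,1), (1,2), (2,0), (2,1), (2,2)) is [[0, -12, 12, 12, -18, 24, 12, -30, 36], [0, 4, -4, 8, -6, 10, 8, -2, 6], [0, 4, -4, 12, -10, 16, 12, -6, 12]].
There the 2×2 minor on rows j ∈ {0, 1}, columns (i,k) ∈ {(0,1), (1,0)} is det [[-12, 12], [4, 8]] = -144 ≠ 0, so this unfolding has rank ≥ 2; CP rank is at least every unfolding rank, so rank(T) ≥ 2. (Flattening ranks never certify an upper bound on CP rank; for that we must actually write T with 2 rank-1 terms.)
Upper bound — finding two terms. Write S_k = T[:,:,k] for the frontal slices: S₀ = [[0, 0, 0], [12, 8, 12], [12, 8, 12]], S₁ = [[-12, 4, 4], [-18, -6, -10], [-30, -2, -6]], S₂ = [[12, -4, -4], [24, 10, 16], [36, 6, 12]].
If T = a₁ ⊗ b₁ ⊗ c₁ + a₂ ⊗ b₂ ⊗ c₂ then each S_k = c₁[k]·a₁b₁ᵀ + c₂[k]·a₂b₂ᵀ. S₀ and S₁ are linearly independent, so a₁b₁ᵀ and a₂b₂ᵀ must span the same plane of matrices: they are the rank-1 matrices of the form x·S₀ + y·S₁.
The 2×2 minor of x·S₀ + y·S₁ on rows {0,1}, columns {0,1} is −144·xy + 144·y² = (-144)·(x − y)(y), vanishing at (x:y) = (1:1) and (1:0).
M₁ = S₀ + S₁ = [[-12, 4, 4], [-6, 2, 2], [-18, 6, 6]] = (-2)·[2, 1, 3][3, -1, -1]ᵀ and M₂ = S₀ = [[0, 0, 0], [12, 8, 12], [12, 8, 12]] = 4·[0, 1, 1][3, 2, 3]ᵀ, so take a₁ = [2, 1, 3], b₁ = [3, -1, -1], a₂ = [0, 1, 1], b₂ = [3, 2, 3].
Each slice is an integer combination of E₁ = a₁b₁ᵀ and E₂ = a₂b₂ᵀ: S₀ = 4·E₂, S₁ = −2·E₁ − 4·E₂, S₂ = 2·E₁ + 6·E₂; reading off coefficients, c₁ = [0, -2, 2] and c₂ = [4, -4, 6].
Hence T = [2, 1, 3] ⊗ [3, -1, -1] ⊗ [0, -2, 2] + [0, 1, 1] ⊗ [3, 2, 3] ⊗ [4, -4, 6], so rank(T) ≤ 2.
These bounds meet, so rank(T) = 2.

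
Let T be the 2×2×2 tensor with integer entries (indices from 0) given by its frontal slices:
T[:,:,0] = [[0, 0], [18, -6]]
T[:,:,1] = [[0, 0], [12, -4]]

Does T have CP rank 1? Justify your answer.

Yes

If T = a ⊗ b ⊗ c then every fibre of T is a multiple of the corresponding factor, so read the factors off the fibres through the nonzero entry T[1,0,0] = 18.
The mode-1 fibre T[:,0,0] = [0, 18] gives a = (0, 1) (primitive direction); the mode-2 fibre T[1,:,0] = [18, -6] gives b = (3, -1); then c[k] = T[1,0,k] / (a[1]·b[0]) = [18, 12] / 3 = (6, 4).
Expanding (0, 1) ⊗ (3, -1) ⊗ (6, 4) reproduces all 8 entries of T, so T = (0, 1) ⊗ (3, -1) ⊗ (6, 4) and rank(T) ≤ 1.
Equivalently every frontal slice T[:,:,k] is c[k] times the rank-1 matrix (0, 1) ⊗ (3, -1). So T has rank 1 (it is nonzero).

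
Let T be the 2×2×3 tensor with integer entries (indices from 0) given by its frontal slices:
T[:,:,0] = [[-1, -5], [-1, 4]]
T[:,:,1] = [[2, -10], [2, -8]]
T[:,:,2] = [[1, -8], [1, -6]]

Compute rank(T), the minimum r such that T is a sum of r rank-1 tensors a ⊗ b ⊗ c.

Lower bound: the mode-3 unfolding of T (rows indexed by k, columns by (i,j) = (0,0), (0,1), (1,0), (1,1)) is [[-1, -5, -1, 4], [2, -10, 2, -8], [1, -8, 1, -6]].
There the 3×3 minor on rows k ∈ {0, 1, 2}, columns (i,j) ∈ {(0,0), (0,1), (1,1)} is det [[-1, -5, 4], [2, -10, -8], [1, -8, -6]] = -40 ≠ 0, so this unfolding has rank ≥ 3; CP rank is at least every unfolding rank, so rank(T) ≥ 3. (This is only a lower bound: in general the CP rank may exceed every unfolding rank, so we still need to exhibit 3 rank-1 terms summing to T.)
Upper bound: T is a sum of 3 rank-1 terms, T = [1, 0] ⊗ [0, 1] ⊗ [-8, -4, -4] + [1, 1] ⊗ [1, -2] ⊗ [-1, 2, 1] + [1, 2] ⊗ [0, 1] ⊗ [1, -2, -2] (one valid choice — decompositions are not unique — normalised so each a, b is primitive with positive first nonzero entry; check it by expanding all entries), so rank(T) ≤ 3.
These bounds meet, so rank(T) = 3.

3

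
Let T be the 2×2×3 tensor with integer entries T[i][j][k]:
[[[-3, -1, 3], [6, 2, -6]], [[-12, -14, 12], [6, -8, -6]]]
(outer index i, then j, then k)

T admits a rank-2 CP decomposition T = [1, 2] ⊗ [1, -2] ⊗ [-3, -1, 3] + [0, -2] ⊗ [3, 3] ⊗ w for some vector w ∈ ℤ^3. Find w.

Subtract the known terms from T to get the rank-1 residual R = [0, -2] ⊗ [3, 3] ⊗ w, so R[i,j,k] = a[i]·b[j]·w[k]. Pick indices with nonzero a[1]·b[0] = (-2)·(3) = -6. Only the fibre through (1,0,·) is needed: R[1,0,:] = T[1,0,:] − Σₗ aₗ[1]bₗ[0]cₗ = [-12, -14, 12] − (2)·(1)·[-3, -1, 3] = [-6, -12, 6]. Then w[k] = R[1,0,k] / -6 for each k, giving w = [-6, -12, 6] / -6 = [1, 2, -1].

w = [1, 2, -1]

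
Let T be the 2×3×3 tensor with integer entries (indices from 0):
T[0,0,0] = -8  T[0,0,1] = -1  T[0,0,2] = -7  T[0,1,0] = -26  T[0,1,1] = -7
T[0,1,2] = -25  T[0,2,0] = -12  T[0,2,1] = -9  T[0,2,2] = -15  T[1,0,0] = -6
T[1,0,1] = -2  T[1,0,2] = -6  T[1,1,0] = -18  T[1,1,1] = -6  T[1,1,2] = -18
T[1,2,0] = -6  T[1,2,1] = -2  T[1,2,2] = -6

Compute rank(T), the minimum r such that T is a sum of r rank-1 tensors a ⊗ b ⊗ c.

Lower bound: in the mode-3 unfolding of T (rows indexed by k, columns by (i,j)) the 2×2 minor on rows k ∈ {0, 1}, columns (i,j) ∈ {(0,0), (0,1)} is det [[-8, -26], [-1, -7]] = 30 ≠ 0, so that unfolding has rank ≥ 2 and hence rank(T) ≥ 2 (CP rank is at least every unfolding rank, though it can be larger).
Upper bound: with S_k = T[:,:,k], the two rank-1 terms a₁b₁ᵀ, a₂b₂ᵀ are the rank-1 members of the pencil x·S₀ + y·S₁.
The 2×2 minor of x·S₀ + y·S₁ on rows {0,1}, columns {0,1} is −12·x² − 28·xy − 8·y² = (-4)·(x + 2·y)(3·x + y), vanishing at (x:y) = (2:-1) and (1:-3).
M₁ = 2·S₀ − S₁ = [[-15, -45, -15], [-10, -30, -10]] = (-5)·(3, 2)(1, 3, 1)ᵀ and M₂ = S₀ − 3·S₁ = [[-5, -5, 15], [0, 0, 0]] = (-5)·(1, 0)(1, 1, -3)ᵀ, so take a₁ = (3, 2), b₁ = (1, 3, 1), a₂ = (1, 0), b₂ = (1, 1, -3).
Each slice is an integer combination of E₁ = a₁b₁ᵀ and E₂ = a₂b₂ᵀ: S₀ = −3·E₁ + E₂, S₁ = −E₁ + 2·E₂, S₂ = −3·E₁ + 2·E₂; reading off coefficients, c₁ = (-3, -1, -3) and c₂ = (1, 2, 2).
Hence T = (3, 2) ⊗ (1, 3, 1) ⊗ (-3, -1, -3) + (1, 0) ⊗ (1, 1, -3) ⊗ (1, 2, 2), so rank(T) ≤ 2.
These bounds meet, so rank(T) = 2.

2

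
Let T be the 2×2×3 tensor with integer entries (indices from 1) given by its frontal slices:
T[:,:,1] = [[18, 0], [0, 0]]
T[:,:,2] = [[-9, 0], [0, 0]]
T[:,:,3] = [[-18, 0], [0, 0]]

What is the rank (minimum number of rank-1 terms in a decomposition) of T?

1

Lower bound: T ≠ 0 (e.g. T[1,1,1] = 18), so rank(T) ≥ 1.
Upper bound: if T = a ⊗ b ⊗ c then every fibre of T is a multiple of the corresponding factor, so read the factors off the fibres through the nonzero entry T[1,1,1] = 18.
The mode-1 fibre T[:,1,1] = [18, 0] gives a = [1, 0] (primitive direction); the mode-2 fibre T[1,:,1] = [18, 0] gives b = [1, 0]; then c[k] = T[1,1,k] / (a[1]·b[1]) = [18, -9, -18] / 1 = [18, -9, -18].
Expanding [1, 0] ⊗ [1, 0] ⊗ [18, -9, -18] reproduces all 12 entries of T, so T = [1, 0] ⊗ [1, 0] ⊗ [18, -9, -18] and rank(T) ≤ 1.
These bounds meet, so rank(T) = 1.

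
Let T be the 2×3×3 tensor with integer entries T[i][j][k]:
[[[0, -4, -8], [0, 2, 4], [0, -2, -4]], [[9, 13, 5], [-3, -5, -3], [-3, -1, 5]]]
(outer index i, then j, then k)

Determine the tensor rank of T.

Lower bound: the mode-2 unfolding of T (rows indexed by j, columns by (i,k) = (0,0), (0,1), (0,2), (1,0), (1,1), (1,2)) is [[0, -4, -8, 9, 13, 5], [0, 2, 4, -3, -5, -3], [0, -2, -4, -3, -1, 5]].
There the 2×2 minor on rows j ∈ {0, 1}, columns (i,k) ∈ {(0,1), (1,0)} is det [[-4, 9], [2, -3]] = -6 ≠ 0, so this unfolding has rank ≥ 2; CP rank is at least every unfolding rank, so rank(T) ≥ 2. (Unfolding ranks only ever bound the CP rank from below — rank(T) can be strictly larger than all of them — so the matching upper bound has to come from an explicit 2-term decomposition.)
Upper bound — finding two terms. Write S_k = T[:,:,k] for the frontal slices: S₀ = [[0, 0, 0], [9, -3, -3]], S₁ = [[-4, 2, -2], [13, -5, -1]], S₂ = [[-8, 4, -4], [5, -3, 5]].
If T = a₁ (x) b₁ (x) c₁ + a₂ (x) b₂ (x) c₂ then each S_k = c₁[k]·a₁b₁ᵀ + c₂[k]·a₂b₂ᵀ. S₀ and S₁ are linearly independent, so a₁b₁ᵀ and a₂b₂ᵀ must span the same plane of matrices: they are the rank-1 matrices of the form x·S₀ + y·S₁.
The 2×2 minor of x·S₀ + y·S₁ on rows {0,1}, columns {0,1} is −6·xy − 6·y² = (-6)·(y)(x + y), vanishing at (x:y) = (1:0) and (1:-1).
M₁ = S₀ = [[0, 0, 0], [9, -3, -3]] = 3·[0, 1][3, -1, -1]ᵀ and M₂ = S₀ − S₁ = [[4, -2, 2], [-4, 2, -2]] = 2·[1, -1][2, -1, 1]ᵀ, so take a₁ = [0, 1], b₁ = [3, -1, -1], a₂ = [1, -1], b₂ = [2, -1, 1].
Each slice is an integer combination of E₁ = a₁b₁ᵀ and E₂ = a₂b₂ᵀ: S₀ = 3·E₁, S₁ = 3·E₁ − 2·E₂, S₂ = −E₁ − 4·E₂; reading off coefficients, c₁ = [3, 3, -1] and c₂ = [0, -2, -4].
Hence T = [0, 1] (x) [3, -1, -1] (x) [3, 3, -1] + [1, -1] (x) [2, -1, 1] (x) [0, -2, -4], so rank(T) ≤ 2.
These bounds meet, so rank(T) = 2.
Check entry T[1,2,2] = 5: (1)·(-1)·(-1) + (-1)·(1)·(-4) = 5.

2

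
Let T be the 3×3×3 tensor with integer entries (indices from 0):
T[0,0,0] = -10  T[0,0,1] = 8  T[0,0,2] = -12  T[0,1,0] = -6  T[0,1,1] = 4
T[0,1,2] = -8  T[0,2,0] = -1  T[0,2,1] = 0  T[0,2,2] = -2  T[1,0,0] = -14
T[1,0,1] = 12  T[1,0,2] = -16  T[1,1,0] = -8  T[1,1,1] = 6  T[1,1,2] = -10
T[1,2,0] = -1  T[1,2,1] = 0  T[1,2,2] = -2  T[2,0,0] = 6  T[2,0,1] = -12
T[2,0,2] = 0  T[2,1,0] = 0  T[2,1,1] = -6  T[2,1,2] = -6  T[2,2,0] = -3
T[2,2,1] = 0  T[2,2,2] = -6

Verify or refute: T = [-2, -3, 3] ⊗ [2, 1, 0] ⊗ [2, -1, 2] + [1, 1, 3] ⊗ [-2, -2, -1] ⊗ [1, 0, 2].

No

Reconstruct entry (0,0,1) from the claimed factors: Σₗ aₗ[0]bₗ[0]cₗ[1] = (-2)·(2)·(-1) + (1)·(-2)·(0) = 4, but T[0,0,1] = 8. The claim is false.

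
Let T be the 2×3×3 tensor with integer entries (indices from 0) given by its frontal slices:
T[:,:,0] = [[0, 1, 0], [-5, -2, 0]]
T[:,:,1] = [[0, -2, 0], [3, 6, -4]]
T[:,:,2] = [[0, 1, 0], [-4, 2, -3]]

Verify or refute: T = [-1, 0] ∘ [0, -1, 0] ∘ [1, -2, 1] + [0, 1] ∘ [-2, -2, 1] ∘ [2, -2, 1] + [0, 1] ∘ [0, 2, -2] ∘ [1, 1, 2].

Reconstruct entry (1,0,0) from the claimed factors: Σₗ aₗ[1]bₗ[0]cₗ[0] = (0)·(0)·(1) + (1)·(-2)·(2) + (1)·(0)·(1) = -4, but T[1,0,0] = -5. The claim is false.

No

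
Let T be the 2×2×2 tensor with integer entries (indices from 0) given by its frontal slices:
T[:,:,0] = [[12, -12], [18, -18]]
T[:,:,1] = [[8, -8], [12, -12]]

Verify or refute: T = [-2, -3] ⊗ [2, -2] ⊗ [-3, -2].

Reconstruct entrywise from the claimed factors. For example, T[1,0,1] = 12 and Σₗ aₗ[1]bₗ[0]cₗ[1] = (-3)·(2)·(-2) = 12; checking all 8 entries, every one matches. The claim holds.

Yes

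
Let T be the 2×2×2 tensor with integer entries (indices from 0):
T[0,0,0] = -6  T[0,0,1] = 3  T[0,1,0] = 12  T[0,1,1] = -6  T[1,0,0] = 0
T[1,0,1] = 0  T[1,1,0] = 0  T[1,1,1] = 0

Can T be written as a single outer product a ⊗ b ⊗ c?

If T = a ⊗ b ⊗ c then every fibre of T is a multiple of the corresponding factor, so read the factors off the fibres through the nonzero entry T[0,0,0] = -6.
The mode-1 fibre T[:,0,0] = [-6, 0] gives a = [1, 0] (primitive direction); the mode-2 fibre T[0,:,0] = [-6, 12] gives b = [1, -2]; then c[k] = T[0,0,k] / (a[0]·b[0]) = [-6, 3] / 1 = [-6, 3].
Expanding [1, 0] ⊗ [1, -2] ⊗ [-6, 3] reproduces all 8 entries of T, so T = [1, 0] ⊗ [1, -2] ⊗ [-6, 3] and rank(T) ≤ 1.
Equivalently every frontal slice T[:,:,k] is c[k] times the rank-1 matrix [1, 0] ⊗ [1, -2]. So T has rank 1 (it is nonzero).

Yes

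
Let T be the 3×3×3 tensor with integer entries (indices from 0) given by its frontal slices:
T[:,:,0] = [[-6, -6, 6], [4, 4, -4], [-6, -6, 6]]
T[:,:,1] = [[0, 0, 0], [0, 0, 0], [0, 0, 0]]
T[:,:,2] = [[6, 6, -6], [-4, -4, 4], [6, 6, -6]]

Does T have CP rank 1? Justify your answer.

Yes

If T = a ⊗ b ⊗ c then every fibre of T is a multiple of the corresponding factor, so read the factors off the fibres through the nonzero entry T[0,0,0] = -6.
The mode-1 fibre T[:,0,0] = [-6, 4, -6] gives a = [3, -2, 3] (primitive direction); the mode-2 fibre T[0,:,0] = [-6, -6, 6] gives b = [1, 1, -1]; then c[k] = T[0,0,k] / (a[0]·b[0]) = [-6, 0, 6] / 3 = [-2, 0, 2].
Expanding [3, -2, 3] ⊗ [1, 1, -1] ⊗ [-2, 0, 2] reproduces all 27 entries of T, so T = [3, -2, 3] ⊗ [1, 1, -1] ⊗ [-2, 0, 2] and rank(T) ≤ 1.
Equivalently every frontal slice T[:,:,k] is c[k] times the rank-1 matrix [3, -2, 3] ⊗ [1, 1, -1]. So T has rank 1 (it is nonzero).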